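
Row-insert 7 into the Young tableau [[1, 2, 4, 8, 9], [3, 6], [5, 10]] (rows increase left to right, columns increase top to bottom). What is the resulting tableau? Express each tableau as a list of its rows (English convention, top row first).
In row 1, 7 replaces 8 (the leftmost entry greater than 7); 8 is bumped to row 2. 8 is appended to row 2. The new tableau is [[1, 2, 4, 7, 9], [3, 6, 8], [5, 10]].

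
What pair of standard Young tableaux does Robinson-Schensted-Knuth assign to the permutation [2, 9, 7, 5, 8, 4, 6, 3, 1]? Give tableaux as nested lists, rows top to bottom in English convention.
Insert each entry of the permutation into P by Schensted row insertion, recording in Q the position of each new cell.

Insert 2: appended to row 1. P = [[2]].
Insert 9: appended to row 1. P = [[2, 9]].
Insert 7: 7 bumps 9 from row 1; 9 starts row 2. P = [[2, 7], [9]].
Insert 5: 5 bumps 7 from row 1; 7 bumps 9 from row 2; 9 starts row 3. P = [[2, 5], [7], [9]].
Insert 8: appended to row 1. P = [[2, 5, 8], [7], [9]].
Insert 4: 4 bumps 5 from row 1; 5 bumps 7 from row 2; 7 bumps 9 from row 3; 9 starts row 4. P = [[2, 4, 8], [5], [7], [9]].
Insert 6: 6 bumps 8 from row 1; 8 appends to row 2. P = [[2, 4, 6], [5, 8], [7], [9]].
Insert 3: 3 bumps 4 from row 1; 4 bumps 5 from row 2; 5 bumps 7 from row 3; 7 bumps 9 from row 4; 9 starts row 5. P = [[2, 3, 6], [4, 8], [5], [7], [9]].
Insert 1: 1 bumps 2 from row 1; 2 bumps 4 from row 2; 4 bumps 5 from row 3; 5 bumps 7 from row 4; 7 bumps 9 from row 5; 9 starts row 6. P = [[1, 3, 6], [2, 8], [4], [5], [7], [9]].

So P = [[1, 3, 6], [2, 8], [4], [5], [7], [9]], Q = [[1, 2, 5], [3, 7], [4], [6], [8], [9]].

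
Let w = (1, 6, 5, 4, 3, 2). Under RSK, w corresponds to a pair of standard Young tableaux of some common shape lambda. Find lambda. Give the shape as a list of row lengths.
[2, 1, 1, 1, 1]

Row-insert each entry into an empty tableau.

After inserting 1: P = [[1]].
After inserting 6: P = [[1, 6]].
After inserting 5: P = [[1, 5], [6]].
After inserting 4: P = [[1, 4], [5], [6]].
After inserting 3: P = [[1, 3], [4], [5], [6]].
After inserting 2: P = [[1, 2], [3], [4], [5], [6]].

The final insertion tableau P = [[1, 2], [3], [4], [5], [6]] has shape [2, 1, 1, 1, 1].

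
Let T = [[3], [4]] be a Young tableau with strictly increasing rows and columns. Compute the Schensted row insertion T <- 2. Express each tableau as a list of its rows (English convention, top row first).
In row 1, 2 replaces 3 (the leftmost entry greater than 2); 3 is bumped to row 2. In row 2, 3 replaces 4 (the leftmost entry greater than 3); 4 is bumped to row 3. 4 starts a new row 3. The new tableau is [[2], [3], [4]].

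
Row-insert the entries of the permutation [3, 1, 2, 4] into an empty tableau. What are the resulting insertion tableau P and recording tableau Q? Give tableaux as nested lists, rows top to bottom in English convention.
Insert each entry of the permutation into P by Schensted row insertion, recording in Q the position of each new cell.

Insert 3: appended to row 1. P = [[3]].
Insert 1: 1 bumps 3 from row 1; 3 starts row 2. P = [[1], [3]].
Insert 2: appended to row 1. P = [[1, 2], [3]].
Insert 4: appended to row 1. P = [[1, 2, 4], [3]].

So P = [[1, 2, 4], [3]], Q = [[1, 3, 4], [2]].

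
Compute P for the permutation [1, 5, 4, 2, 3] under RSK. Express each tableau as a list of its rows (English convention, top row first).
P = [[1, 2, 3], [4], [5]]

Insert 1: appended to row 1. P = [[1]].
Insert 5: appended to row 1. P = [[1, 5]].
Insert 4: 4 bumps 5 from row 1; 5 starts row 2. P = [[1, 4], [5]].
Insert 2: 2 bumps 4 from row 1; 4 bumps 5 from row 2; 5 starts row 3. P = [[1, 2], [4], [5]].
Insert 3: appended to row 1. P = [[1, 2, 3], [4], [5]].

So P = [[1, 2, 3], [4], [5]].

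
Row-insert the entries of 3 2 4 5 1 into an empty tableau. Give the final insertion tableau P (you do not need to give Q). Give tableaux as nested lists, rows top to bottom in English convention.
Insert 3: appended to row 1. P = [[3]].
Insert 2: 2 bumps 3 from row 1; 3 starts row 2. P = [[2], [3]].
Insert 4: appended to row 1. P = [[2, 4], [3]].
Insert 5: appended to row 1. P = [[2, 4, 5], [3]].
Insert 1: 1 bumps 2 from row 1; 2 bumps 3 from row 2; 3 starts row 3. P = [[1, 4, 5], [2], [3]].

So P = [[1, 4, 5], [2], [3]].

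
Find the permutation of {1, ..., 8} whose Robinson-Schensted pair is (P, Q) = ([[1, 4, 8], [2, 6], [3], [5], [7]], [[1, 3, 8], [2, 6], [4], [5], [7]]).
Reverse the RSK construction: for i from n down to 1, find the cell of Q containing i, remove the entry at that cell from P, and reverse-bump it up through P; the value ejected from row 1 is w(i).

Step i=8: Q has 8 at row 1, column 3; remove that cell from P, ejecting 8. So w(8) = 8. P is now [[1, 4], [2, 6], [3], [5], [7]].
Step i=7: Q has 7 at row 5, column 1; remove 7 from row 5 of P and reverse-bump: 7 enters row 4 and ejects 5; 5 enters row 3 and ejects 3; 3 enters row 2 and ejects 2; 2 enters row 1 and ejects 1. So w(7) = 1. P is now [[2, 4], [3, 6], [5], [7]].
Step i=6: Q has 6 at row 2, column 2; remove 6 from row 2 of P and reverse-bump: 6 enters row 1 and ejects 4. So w(6) = 4. P is now [[2, 6], [3], [5], [7]].
Step i=5: Q has 5 at row 4, column 1; remove 7 from row 4 of P and reverse-bump: 7 enters row 3 and ejects 5; 5 enters row 2 and ejects 3; 3 enters row 1 and ejects 2. So w(5) = 2. P is now [[3, 6], [5], [7]].
Step i=4: Q has 4 at row 3, column 1; remove 7 from row 3 of P and reverse-bump: 7 enters row 2 and ejects 5; 5 enters row 1 and ejects 3. So w(4) = 3. P is now [[5, 6], [7]].
Step i=3: Q has 3 at row 1, column 2; remove that cell from P, ejecting 6. So w(3) = 6. P is now [[5], [7]].
Step i=2: Q has 2 at row 2, column 1; remove 7 from row 2 of P and reverse-bump: 7 enters row 1 and ejects 5. So w(2) = 5. P is now [[7]].
Step i=1: Q has 1 at row 1, column 1; remove that cell from P, ejecting 7. So w(1) = 7. P is now [].

So w = 7 5 6 3 2 4 1 8.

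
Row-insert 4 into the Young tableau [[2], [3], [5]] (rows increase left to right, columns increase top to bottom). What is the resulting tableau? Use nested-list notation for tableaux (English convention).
4 is larger than every entry of row 1, so it is appended to row 1. The new tableau is [[2, 4], [3], [5]].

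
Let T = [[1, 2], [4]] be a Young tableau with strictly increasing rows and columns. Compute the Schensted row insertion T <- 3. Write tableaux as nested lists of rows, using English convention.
[[1, 2, 3], [4]]

3 is larger than every entry of row 1, so it is appended to row 1. The new tableau is [[1, 2, 3], [4]].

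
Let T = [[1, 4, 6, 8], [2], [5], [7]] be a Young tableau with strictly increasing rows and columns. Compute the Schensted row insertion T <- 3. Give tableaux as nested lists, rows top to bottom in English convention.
[[1, 3, 6, 8], [2, 4], [5], [7]]

In row 1, 3 replaces 4 (the leftmost entry greater than 3); 4 is bumped to row 2. 4 is appended to row 2. The new tableau is [[1, 3, 6, 8], [2, 4], [5], [7]].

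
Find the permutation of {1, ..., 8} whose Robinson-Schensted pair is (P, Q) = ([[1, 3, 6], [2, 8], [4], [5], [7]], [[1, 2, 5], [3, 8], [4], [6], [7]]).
Reverse the RSK construction: for i from n down to 1, find the cell of Q containing i, remove the entry at that cell from P, and reverse-bump it up through P; the value ejected from row 1 is w(i).

Step i=8: Q has 8 at row 2, column 2; remove 8 from row 2 of P and reverse-bump: 8 enters row 1 and ejects 6. So w(8) = 6. P is now [[1, 3, 8], [2], [4], [5], [7]].
Step i=7: Q has 7 at row 5, column 1; remove 7 from row 5 of P and reverse-bump: 7 enters row 4 and ejects 5; 5 enters row 3 and ejects 4; 4 enters row 2 and ejects 2; 2 enters row 1 and ejects 1. So w(7) = 1. P is now [[2, 3, 8], [4], [5], [7]].
Step i=6: Q has 6 at row 4, column 1; remove 7 from row 4 of P and reverse-bump: 7 enters row 3 and ejects 5; 5 enters row 2 and ejects 4; 4 enters row 1 and ejects 3. So w(6) = 3. P is now [[2, 4, 8], [5], [7]].
Step i=5: Q has 5 at row 1, column 3; remove that cell from P, ejecting 8. So w(5) = 8. P is now [[2, 4], [5], [7]].
Step i=4: Q has 4 at row 3, column 1; remove 7 from row 3 of P and reverse-bump: 7 enters row 2 and ejects 5; 5 enters row 1 and ejects 4. So w(4) = 4. P is now [[2, 5], [7]].
Step i=3: Q has 3 at row 2, column 1; remove 7 from row 2 of P and reverse-bump: 7 enters row 1 and ejects 5. So w(3) = 5. P is now [[2, 7]].
Step i=2: Q has 2 at row 1, column 2; remove that cell from P, ejecting 7. So w(2) = 7. P is now [[2]].
Step i=1: Q has 1 at row 1, column 1; remove that cell from P, ejecting 2. So w(1) = 2. P is now [].

So w = 2 7 5 4 8 3 1 6.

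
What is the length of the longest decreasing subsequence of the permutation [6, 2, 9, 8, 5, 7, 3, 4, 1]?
5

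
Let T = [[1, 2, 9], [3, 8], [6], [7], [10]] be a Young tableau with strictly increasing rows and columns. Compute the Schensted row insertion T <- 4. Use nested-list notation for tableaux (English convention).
In row 1, 4 replaces 9 (the leftmost entry greater than 4); 9 is bumped to row 2. 9 is appended to row 2. The new tableau is [[1, 2, 4], [3, 8, 9], [6], [7], [10]].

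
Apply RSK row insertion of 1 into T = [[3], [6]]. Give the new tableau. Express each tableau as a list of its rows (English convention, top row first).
[[1], [3], [6]]

In row 1, 1 replaces 3 (the leftmost entry greater than 1); 3 is bumped to row 2. In row 2, 3 replaces 6 (the leftmost entry greater than 3); 6 is bumped to row 3. 6 starts a new row 3. The new tableau is [[1], [3], [6]].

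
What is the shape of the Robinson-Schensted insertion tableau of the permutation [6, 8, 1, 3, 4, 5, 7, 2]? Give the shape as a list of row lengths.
Row-insert each entry into an empty tableau.

After inserting 6: P = [[6]].
After inserting 8: P = [[6, 8]].
After inserting 1: P = [[1, 8], [6]].
After inserting 3: P = [[1, 3], [6, 8]].
After inserting 4: P = [[1, 3, 4], [6, 8]].
After inserting 5: P = [[1, 3, 4, 5], [6, 8]].
After inserting 7: P = [[1, 3, 4, 5, 7], [6, 8]].
After inserting 2: P = [[1, 2, 4, 5, 7], [3, 8], [6]].

The final insertion tableau P = [[1, 2, 4, 5, 7], [3, 8], [6]] has shape [5, 2, 1].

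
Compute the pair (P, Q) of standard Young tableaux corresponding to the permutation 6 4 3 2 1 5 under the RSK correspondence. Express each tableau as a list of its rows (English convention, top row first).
P = [[1, 5], [2], [3], [4], [6]], Q = [[1, 6], [2], [3], [4], [5]]

Insert each entry of the permutation into P by Schensted row insertion, recording in Q the position of each new cell.

Insert 6: appended to row 1. P = [[6]].
Insert 4: 4 bumps 6 from row 1; 6 starts row 2. P = [[4], [6]].
Insert 3: 3 bumps 4 from row 1; 4 bumps 6 from row 2; 6 starts row 3. P = [[3], [4], [6]].
Insert 2: 2 bumps 3 from row 1; 3 bumps 4 from row 2; 4 bumps 6 from row 3; 6 starts row 4. P = [[2], [3], [4], [6]].
Insert 1: 1 bumps 2 from row 1; 2 bumps 3 from row 2; 3 bumps 4 from row 3; 4 bumps 6 from row 4; 6 starts row 5. P = [[1], [2], [3], [4], [6]].
Insert 5: appended to row 1. P = [[1, 5], [2], [3], [4], [6]].

So P = [[1, 5], [2], [3], [4], [6]], Q = [[1, 6], [2], [3], [4], [5]].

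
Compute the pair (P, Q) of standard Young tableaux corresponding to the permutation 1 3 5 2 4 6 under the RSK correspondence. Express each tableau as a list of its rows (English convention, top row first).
Insert each entry of the permutation into P by Schensted row insertion, recording in Q the position of each new cell.

After inserting 1: P = [[1]].
After inserting 3: P = [[1, 3]].
After inserting 5: P = [[1, 3, 5]].
After inserting 2: P = [[1, 2, 5], [3]].
After inserting 4: P = [[1, 2, 4], [3, 5]].
After inserting 6: P = [[1, 2, 4, 6], [3, 5]].

So P = [[1, 2, 4, 6], [3, 5]], Q = [[1, 2, 3, 6], [4, 5]].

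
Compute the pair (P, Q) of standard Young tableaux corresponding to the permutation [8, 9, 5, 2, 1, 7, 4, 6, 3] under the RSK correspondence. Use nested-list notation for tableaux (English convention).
P = [[1, 3, 6], [2, 4], [5, 7], [8, 9]], Q = [[1, 2, 8], [3, 6], [4, 7], [5, 9]]

Insert each entry of the permutation into P by Schensted row insertion, recording in Q the position of each new cell.

After inserting 8: P = [[8]].
After inserting 9: P = [[8, 9]].
After inserting 5: P = [[5, 9], [8]].
After inserting 2: P = [[2, 9], [5], [8]].
After inserting 1: P = [[1, 9], [2], [5], [8]].
After inserting 7: P = [[1, 7], [2, 9], [5], [8]].
After inserting 4: P = [[1, 4], [2, 7], [5, 9], [8]].
After inserting 6: P = [[1, 4, 6], [2, 7], [5, 9], [8]].
After inserting 3: P = [[1, 3, 6], [2, 4], [5, 7], [8, 9]].

So P = [[1, 3, 6], [2, 4], [5, 7], [8, 9]], Q = [[1, 2, 8], [3, 6], [4, 7], [5, 9]].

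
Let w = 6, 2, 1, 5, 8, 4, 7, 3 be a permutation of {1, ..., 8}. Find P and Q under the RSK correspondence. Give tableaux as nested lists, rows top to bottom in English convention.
Insert each entry of the permutation into P by Schensted row insertion, recording in Q the position of each new cell.

After inserting 6: P = [[6]].
After inserting 2: P = [[2], [6]].
After inserting 1: P = [[1], [2], [6]].
After inserting 5: P = [[1, 5], [2], [6]].
After inserting 8: P = [[1, 5, 8], [2], [6]].
After inserting 4: P = [[1, 4, 8], [2, 5], [6]].
After inserting 7: P = [[1, 4, 7], [2, 5, 8], [6]].
After inserting 3: P = [[1, 3, 7], [2, 4, 8], [5], [6]].

So P = [[1, 3, 7], [2, 4, 8], [5], [6]], Q = [[1, 4, 5], [2, 6, 7], [3], [8]].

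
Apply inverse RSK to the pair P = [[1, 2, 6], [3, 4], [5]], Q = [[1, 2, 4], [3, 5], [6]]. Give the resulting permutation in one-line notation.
3 5 1 6 4 2

Reverse the RSK construction: for i from n down to 1, find the cell of Q containing i, remove the entry at that cell from P, and reverse-bump it up through P; the value ejected from row 1 is w(i).

Step i=6: Q has 6 at row 3, column 1; remove 5 from row 3 of P and reverse-bump: 5 enters row 2 and ejects 4; 4 enters row 1 and ejects 2. So w(6) = 2. P is now [[1, 4, 6], [3, 5]].
Step i=5: Q has 5 at row 2, column 2; remove 5 from row 2 of P and reverse-bump: 5 enters row 1 and ejects 4. So w(5) = 4. P is now [[1, 5, 6], [3]].
Step i=4: Q has 4 at row 1, column 3; remove that cell from P, ejecting 6. So w(4) = 6. P is now [[1, 5], [3]].
Step i=3: Q has 3 at row 2, column 1; remove 3 from row 2 of P and reverse-bump: 3 enters row 1 and ejects 1. So w(3) = 1. P is now [[3, 5]].
Step i=2: Q has 2 at row 1, column 2; remove that cell from P, ejecting 5. So w(2) = 5. P is now [[3]].
Step i=1: Q has 1 at row 1, column 1; remove that cell from P, ejecting 3. So w(1) = 3. P is now [].

So w = 3 5 1 6 4 2.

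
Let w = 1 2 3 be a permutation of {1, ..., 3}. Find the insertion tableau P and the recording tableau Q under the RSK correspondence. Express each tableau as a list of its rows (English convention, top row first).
P = [[1, 2, 3]], Q = [[1, 2, 3]]

Insert each entry of the permutation into P by Schensted row insertion, recording in Q the position of each new cell.

After inserting 1: P = [[1]].
After inserting 2: P = [[1, 2]].
After inserting 3: P = [[1, 2, 3]].

So P = [[1, 2, 3]], Q = [[1, 2, 3]].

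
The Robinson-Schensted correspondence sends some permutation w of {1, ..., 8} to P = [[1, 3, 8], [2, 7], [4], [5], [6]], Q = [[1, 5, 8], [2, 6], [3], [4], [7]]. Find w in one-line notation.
Reverse the RSK construction: for i from n down to 1, find the cell of Q containing i, remove the entry at that cell from P, and reverse-bump it up through P; the value ejected from row 1 is w(i).

Step i=8: Q has 8 at row 1, column 3; remove that cell from P, ejecting 8. So w(8) = 8. P is now [[1, 3], [2, 7], [4], [5], [6]].
Step i=7: Q has 7 at row 5, column 1; remove 6 from row 5 of P and reverse-bump: 6 enters row 4 and ejects 5; 5 enters row 3 and ejects 4; 4 enters row 2 and ejects 2; 2 enters row 1 and ejects 1. So w(7) = 1. P is now [[2, 3], [4, 7], [5], [6]].
Step i=6: Q has 6 at row 2, column 2; remove 7 from row 2 of P and reverse-bump: 7 enters row 1 and ejects 3. So w(6) = 3. P is now [[2, 7], [4], [5], [6]].
Step i=5: Q has 5 at row 1, column 2; remove that cell from P, ejecting 7. So w(5) = 7. P is now [[2], [4], [5], [6]].
Step i=4: Q has 4 at row 4, column 1; remove 6 from row 4 of P and reverse-bump: 6 enters row 3 and ejects 5; 5 enters row 2 and ejects 4; 4 enters row 1 and ejects 2. So w(4) = 2. P is now [[4], [5], [6]].
Step i=3: Q has 3 at row 3, column 1; remove 6 from row 3 of P and reverse-bump: 6 enters row 2 and ejects 5; 5 enters row 1 and ejects 4. So w(3) = 4. P is now [[5], [6]].
Step i=2: Q has 2 at row 2, column 1; remove 6 from row 2 of P and reverse-bump: 6 enters row 1 and ejects 5. So w(2) = 5. P is now [[6]].
Step i=1: Q has 1 at row 1, column 1; remove that cell from P, ejecting 6. So w(1) = 6. P is now [].

So w = 6 5 4 2 7 3 1 8.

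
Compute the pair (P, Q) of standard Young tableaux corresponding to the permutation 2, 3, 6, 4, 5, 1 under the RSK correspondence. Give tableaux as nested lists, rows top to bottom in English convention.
P = [[1, 3, 4, 5], [2], [6]], Q = [[1, 2, 3, 5], [4], [6]]

Insert each entry of the permutation into P by Schensted row insertion, recording in Q the position of each new cell.

After inserting 2: P = [[2]].
After inserting 3: P = [[2, 3]].
After inserting 6: P = [[2, 3, 6]].
After inserting 4: P = [[2, 3, 4], [6]].
After inserting 5: P = [[2, 3, 4, 5], [6]].
After inserting 1: P = [[1, 3, 4, 5], [2], [6]].

So P = [[1, 3, 4, 5], [2], [6]], Q = [[1, 2, 3, 5], [4], [6]].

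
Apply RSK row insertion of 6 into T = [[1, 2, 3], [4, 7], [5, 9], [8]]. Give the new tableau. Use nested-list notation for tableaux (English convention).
[[1, 2, 3, 6], [4, 7], [5, 9], [8]]

6 is larger than every entry of row 1, so it is appended to row 1. The new tableau is [[1, 2, 3, 6], [4, 7], [5, 9], [8]].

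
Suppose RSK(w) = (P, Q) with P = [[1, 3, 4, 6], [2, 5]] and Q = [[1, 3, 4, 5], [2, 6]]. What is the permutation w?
Reverse RSK: for i = n, n-1, ..., 1, locate i in Q, remove the corresponding corner cell from P, and reverse-bump its entry up through P; the value ejected from row 1 is w(i).

So w = 2 1 3 5 6 4.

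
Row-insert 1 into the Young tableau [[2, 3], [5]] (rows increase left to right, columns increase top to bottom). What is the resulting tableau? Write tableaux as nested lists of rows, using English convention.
[[1, 3], [2], [5]]

In row 1, 1 replaces 2 (the leftmost entry greater than 1); 2 is bumped to row 2. In row 2, 2 replaces 5 (the leftmost entry greater than 2); 5 is bumped to row 3. 5 starts a new row 3. The new tableau is [[1, 3], [2], [5]].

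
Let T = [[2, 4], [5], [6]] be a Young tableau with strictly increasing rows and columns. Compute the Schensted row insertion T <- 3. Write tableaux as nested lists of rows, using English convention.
[[2, 3], [4], [5], [6]]

In row 1, 3 replaces 4 (the leftmost entry greater than 3); 4 is bumped to row 2. In row 2, 4 replaces 5 (the leftmost entry greater than 4); 5 is bumped to row 3. In row 3, 5 replaces 6 (the leftmost entry greater than 5); 6 is bumped to row 4. 6 starts a new row 4. The new tableau is [[2, 3], [4], [5], [6]].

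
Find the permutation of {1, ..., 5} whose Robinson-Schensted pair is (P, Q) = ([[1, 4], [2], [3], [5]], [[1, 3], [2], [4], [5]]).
5 3 4 2 1

Reverse the RSK construction: for i from n down to 1, find the cell of Q containing i, remove the entry at that cell from P, and reverse-bump it up through P; the value ejected from row 1 is w(i).

Step i=5: Q has 5 at row 4, column 1; remove 5 from row 4 of P and reverse-bump: 5 enters row 3 and ejects 3; 3 enters row 2 and ejects 2; 2 enters row 1 and ejects 1. So w(5) = 1. P is now [[2, 4], [3], [5]].
Step i=4: Q has 4 at row 3, column 1; remove 5 from row 3 of P and reverse-bump: 5 enters row 2 and ejects 3; 3 enters row 1 and ejects 2. So w(4) = 2. P is now [[3, 4], [5]].
Step i=3: Q has 3 at row 1, column 2; remove that cell from P, ejecting 4. So w(3) = 4. P is now [[3], [5]].
Step i=2: Q has 2 at row 2, column 1; remove 5 from row 2 of P and reverse-bump: 5 enters row 1 and ejects 3. So w(2) = 3. P is now [[5]].
Step i=1: Q has 1 at row 1, column 1; remove that cell from P, ejecting 5. So w(1) = 5. P is now [].

So w = 5 3 4 2 1.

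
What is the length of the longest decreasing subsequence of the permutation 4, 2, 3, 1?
3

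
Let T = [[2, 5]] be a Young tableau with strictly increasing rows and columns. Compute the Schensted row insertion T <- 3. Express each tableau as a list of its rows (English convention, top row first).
[[2, 3], [5]]

In row 1, 3 replaces 5 (the leftmost entry greater than 3); 5 is bumped to row 2. 5 starts a new row 2. The new tableau is [[2, 3], [5]].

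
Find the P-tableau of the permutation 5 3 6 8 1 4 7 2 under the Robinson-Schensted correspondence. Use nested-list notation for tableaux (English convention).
After inserting 5: P = [[5]].
After inserting 3: P = [[3], [5]].
After inserting 6: P = [[3, 6], [5]].
After inserting 8: P = [[3, 6, 8], [5]].
After inserting 1: P = [[1, 6, 8], [3], [5]].
After inserting 4: P = [[1, 4, 8], [3, 6], [5]].
After inserting 7: P = [[1, 4, 7], [3, 6, 8], [5]].
After inserting 2: P = [[1, 2, 7], [3, 4, 8], [5, 6]].

So P = [[1, 2, 7], [3, 4, 8], [5, 6]].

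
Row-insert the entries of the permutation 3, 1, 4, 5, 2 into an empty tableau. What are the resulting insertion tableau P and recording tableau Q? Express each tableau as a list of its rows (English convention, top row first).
Insert each entry of the permutation into P by Schensted row insertion, recording in Q the position of each new cell.

After inserting 3: P = [[3]].
After inserting 1: P = [[1], [3]].
After inserting 4: P = [[1, 4], [3]].
After inserting 5: P = [[1, 4, 5], [3]].
After inserting 2: P = [[1, 2, 5], [3, 4]].

So P = [[1, 2, 5], [3, 4]], Q = [[1, 3, 4], [2, 5]].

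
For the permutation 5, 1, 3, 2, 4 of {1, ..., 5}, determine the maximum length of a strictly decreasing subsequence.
3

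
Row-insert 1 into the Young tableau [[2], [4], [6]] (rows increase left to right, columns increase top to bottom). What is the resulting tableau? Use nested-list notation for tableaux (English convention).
In row 1, 1 replaces 2 (the leftmost entry greater than 1); 2 is bumped to row 2. In row 2, 2 replaces 4 (the leftmost entry greater than 2); 4 is bumped to row 3. In row 3, 4 replaces 6 (the leftmost entry greater than 4); 6 is bumped to row 4. 6 starts a new row 4. The new tableau is [[1], [2], [4], [6]].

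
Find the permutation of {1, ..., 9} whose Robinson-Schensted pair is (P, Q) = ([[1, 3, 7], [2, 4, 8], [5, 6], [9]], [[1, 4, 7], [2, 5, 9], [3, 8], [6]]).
9 5 2 6 4 1 8 3 7

Reverse the RSK construction: for i from n down to 1, find the cell of Q containing i, remove the entry at that cell from P, and reverse-bump it up through P; the value ejected from row 1 is w(i).

Step i=9: Q has 9 at row 2, column 3; remove 8 from row 2 of P and reverse-bump: 8 enters row 1 and ejects 7. So w(9) = 7. P is now [[1, 3, 8], [2, 4], [5, 6], [9]].
Step i=8: Q has 8 at row 3, column 2; remove 6 from row 3 of P and reverse-bump: 6 enters row 2 and ejects 4; 4 enters row 1 and ejects 3. So w(8) = 3. P is now [[1, 4, 8], [2, 6], [5], [9]].
Step i=7: Q has 7 at row 1, column 3; remove that cell from P, ejecting 8. So w(7) = 8. P is now [[1, 4], [2, 6], [5], [9]].
Step i=6: Q has 6 at row 4, column 1; remove 9 from row 4 of P and reverse-bump: 9 enters row 3 and ejects 5; 5 enters row 2 and ejects 2; 2 enters row 1 and ejects 1. So w(6) = 1. P is now [[2, 4], [5, 6], [9]].
Step i=5: Q has 5 at row 2, column 2; remove 6 from row 2 of P and reverse-bump: 6 enters row 1 and ejects 4. So w(5) = 4. P is now [[2, 6], [5], [9]].
Step i=4: Q has 4 at row 1, column 2; remove that cell from P, ejecting 6. So w(4) = 6. P is now [[2], [5], [9]].
Step i=3: Q has 3 at row 3, column 1; remove 9 from row 3 of P and reverse-bump: 9 enters row 2 and ejects 5; 5 enters row 1 and ejects 2. So w(3) = 2. P is now [[5], [9]].
Step i=2: Q has 2 at row 2, column 1; remove 9 from row 2 of P and reverse-bump: 9 enters row 1 and ejects 5. So w(2) = 5. P is now [[9]].
Step i=1: Q has 1 at row 1, column 1; remove that cell from P, ejecting 9. So w(1) = 9. P is now [].

So w = 9 5 2 6 4 1 8 3 7.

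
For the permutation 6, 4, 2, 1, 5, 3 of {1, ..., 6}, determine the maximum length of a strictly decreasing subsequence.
4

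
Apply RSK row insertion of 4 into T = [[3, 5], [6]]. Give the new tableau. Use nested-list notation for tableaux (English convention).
[[3, 4], [5], [6]]

In row 1, 4 replaces 5 (the leftmost entry greater than 4); 5 is bumped to row 2. In row 2, 5 replaces 6 (the leftmost entry greater than 5); 6 is bumped to row 3. 6 starts a new row 3. The new tableau is [[3, 4], [5], [6]].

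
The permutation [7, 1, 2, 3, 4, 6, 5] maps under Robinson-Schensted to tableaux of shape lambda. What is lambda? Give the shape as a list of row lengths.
Row-insert each entry into an empty tableau.

After inserting 7: P = [[7]].
After inserting 1: P = [[1], [7]].
After inserting 2: P = [[1, 2], [7]].
After inserting 3: P = [[1, 2, 3], [7]].
After inserting 4: P = [[1, 2, 3, 4], [7]].
After inserting 6: P = [[1, 2, 3, 4, 6], [7]].
After inserting 5: P = [[1, 2, 3, 4, 5], [6], [7]].

The final insertion tableau P = [[1, 2, 3, 4, 5], [6], [7]] has shape [5, 1, 1].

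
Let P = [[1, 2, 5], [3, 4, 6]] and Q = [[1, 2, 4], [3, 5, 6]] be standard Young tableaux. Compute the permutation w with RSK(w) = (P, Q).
3 4 1 6 2 5

Reverse the RSK construction: for i from n down to 1, find the cell of Q containing i, remove the entry at that cell from P, and reverse-bump it up through P; the value ejected from row 1 is w(i).

Step i=6: Q has 6 at row 2, column 3; remove 6 from row 2 of P and reverse-bump: 6 enters row 1 and ejects 5. So w(6) = 5. P is now [[1, 2, 6], [3, 4]].
Step i=5: Q has 5 at row 2, column 2; remove 4 from row 2 of P and reverse-bump: 4 enters row 1 and ejects 2. So w(5) = 2. P is now [[1, 4, 6], [3]].
Step i=4: Q has 4 at row 1, column 3; remove that cell from P, ejecting 6. So w(4) = 6. P is now [[1, 4], [3]].
Step i=3: Q has 3 at row 2, column 1; remove 3 from row 2 of P and reverse-bump: 3 enters row 1 and ejects 1. So w(3) = 1. P is now [[3, 4]].
Step i=2: Q has 2 at row 1, column 2; remove that cell from P, ejecting 4. So w(2) = 4. P is now [[3]].
Step i=1: Q has 1 at row 1, column 1; remove that cell from P, ejecting 3. So w(1) = 3. P is now [].

So w = 3 4 1 6 2 5.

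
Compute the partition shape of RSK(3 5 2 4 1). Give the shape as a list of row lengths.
[2, 2, 1]

Row-insert each entry into an empty tableau.

After inserting 3: P = [[3]].
After inserting 5: P = [[3, 5]].
After inserting 2: P = [[2, 5], [3]].
After inserting 4: P = [[2, 4], [3, 5]].
After inserting 1: P = [[1, 4], [2, 5], [3]].

The final insertion tableau P = [[1, 4], [2, 5], [3]] has shape [2, 2, 1].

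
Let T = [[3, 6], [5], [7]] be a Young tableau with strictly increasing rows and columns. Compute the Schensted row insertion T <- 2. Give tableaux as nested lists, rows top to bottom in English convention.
[[2, 6], [3], [5], [7]]

In row 1, 2 replaces 3 (the leftmost entry greater than 2); 3 is bumped to row 2. In row 2, 3 replaces 5 (the leftmost entry greater than 3); 5 is bumped to row 3. In row 3, 5 replaces 7 (the leftmost entry greater than 5); 7 is bumped to row 4. 7 starts a new row 4. The new tableau is [[2, 6], [3], [5], [7]].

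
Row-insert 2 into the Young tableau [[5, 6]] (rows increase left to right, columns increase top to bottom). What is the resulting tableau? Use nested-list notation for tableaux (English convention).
[[2, 6], [5]]

In row 1, 2 replaces 5 (the leftmost entry greater than 2); 5 is bumped to row 2. 5 starts a new row 2. The new tableau is [[2, 6], [5]].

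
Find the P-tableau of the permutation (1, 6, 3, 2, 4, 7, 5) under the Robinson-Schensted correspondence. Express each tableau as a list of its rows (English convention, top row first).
P = [[1, 2, 4, 5], [3, 7], [6]]

Insert 1: appended to row 1. P = [[1]].
Insert 6: appended to row 1. P = [[1, 6]].
Insert 3: 3 bumps 6 from row 1; 6 starts row 2. P = [[1, 3], [6]].
Insert 2: 2 bumps 3 from row 1; 3 bumps 6 from row 2; 6 starts row 3. P = [[1, 2], [3], [6]].
Insert 4: appended to row 1. P = [[1, 2, 4], [3], [6]].
Insert 7: appended to row 1. P = [[1, 2, 4, 7], [3], [6]].
Insert 5: 5 bumps 7 from row 1; 7 appends to row 2. P = [[1, 2, 4, 5], [3, 7], [6]].

So P = [[1, 2, 4, 5], [3, 7], [6]].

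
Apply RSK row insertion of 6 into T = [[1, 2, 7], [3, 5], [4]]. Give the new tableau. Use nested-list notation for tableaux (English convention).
In row 1, 6 replaces 7 (the leftmost entry greater than 6); 7 is bumped to row 2. 7 is appended to row 2. The new tableau is [[1, 2, 6], [3, 5, 7], [4]].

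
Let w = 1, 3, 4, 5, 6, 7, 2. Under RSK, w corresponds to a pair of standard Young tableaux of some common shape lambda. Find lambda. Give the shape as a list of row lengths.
[6, 1]

Row-insert each entry into an empty tableau.

After inserting 1: P = [[1]].
After inserting 3: P = [[1, 3]].
After inserting 4: P = [[1, 3, 4]].
After inserting 5: P = [[1, 3, 4, 5]].
After inserting 6: P = [[1, 3, 4, 5, 6]].
After inserting 7: P = [[1, 3, 4, 5, 6, 7]].
After inserting 2: P = [[1, 2, 4, 5, 6, 7], [3]].

The final insertion tableau P = [[1, 2, 4, 5, 6, 7], [3]] has shape [6, 1].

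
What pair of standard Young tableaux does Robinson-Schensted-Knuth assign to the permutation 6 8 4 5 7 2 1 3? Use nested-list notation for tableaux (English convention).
P = [[1, 3, 7], [2, 5], [4, 8], [6]], Q = [[1, 2, 5], [3, 4], [6, 8], [7]]

Insert each entry of the permutation into P by Schensted row insertion, recording in Q the position of each new cell.

Insert 6: appended to row 1. P = [[6]], Q = [[1]].
Insert 8: appended to row 1. P = [[6, 8]], Q = [[1, 2]].
Insert 4: 4 bumps 6 from row 1; 6 starts row 2. P = [[4, 8], [6]], Q = [[1, 2], [3]].
Insert 5: 5 bumps 8 from row 1; 8 appends to row 2. P = [[4, 5], [6, 8]], Q = [[1, 2], [3, 4]].
Insert 7: appended to row 1. P = [[4, 5, 7], [6, 8]], Q = [[1, 2, 5], [3, 4]].
Insert 2: 2 bumps 4 from row 1; 4 bumps 6 from row 2; 6 starts row 3. P = [[2, 5, 7], [4, 8], [6]], Q = [[1, 2, 5], [3, 4], [6]].
Insert 1: 1 bumps 2 from row 1; 2 bumps 4 from row 2; 4 bumps 6 from row 3; 6 starts row 4. P = [[1, 5, 7], [2, 8], [4], [6]], Q = [[1, 2, 5], [3, 4], [6], [7]].
Insert 3: 3 bumps 5 from row 1; 5 bumps 8 from row 2; 8 appends to row 3. P = [[1, 3, 7], [2, 5], [4, 8], [6]], Q = [[1, 2, 5], [3, 4], [6, 8], [7]].

So P = [[1, 3, 7], [2, 5], [4, 8], [6]], Q = [[1, 2, 5], [3, 4], [6, 8], [7]].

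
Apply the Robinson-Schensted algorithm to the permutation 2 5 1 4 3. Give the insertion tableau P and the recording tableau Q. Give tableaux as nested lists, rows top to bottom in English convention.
Insert each entry of the permutation into P by Schensted row insertion, recording in Q the position of each new cell.

Insert 2: appended to row 1. P = [[2]].
Insert 5: appended to row 1. P = [[2, 5]].
Insert 1: 1 bumps 2 from row 1; 2 starts row 2. P = [[1, 5], [2]].
Insert 4: 4 bumps 5 from row 1; 5 appends to row 2. P = [[1, 4], [2, 5]].
Insert 3: 3 bumps 4 from row 1; 4 bumps 5 from row 2; 5 starts row 3. P = [[1, 3], [2, 4], [5]].

So P = [[1, 3], [2, 4], [5]], Q = [[1, 2], [3, 4], [5]].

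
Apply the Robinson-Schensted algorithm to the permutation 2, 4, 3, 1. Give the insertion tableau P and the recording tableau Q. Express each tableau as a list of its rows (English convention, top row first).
P = [[1, 3], [2], [4]], Q = [[1, 2], [3], [4]]

Insert each entry of the permutation into P by Schensted row insertion, recording in Q the position of each new cell.

Insert 2: appended to row 1. P = [[2]].
Insert 4: appended to row 1. P = [[2, 4]].
Insert 3: 3 bumps 4 from row 1; 4 starts row 2. P = [[2, 3], [4]].
Insert 1: 1 bumps 2 from row 1; 2 bumps 4 from row 2; 4 starts row 3. P = [[1, 3], [2], [4]].

So P = [[1, 3], [2], [4]], Q = [[1, 2], [3], [4]].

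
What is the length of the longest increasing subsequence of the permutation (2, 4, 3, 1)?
2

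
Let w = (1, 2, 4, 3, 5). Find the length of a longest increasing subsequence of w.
4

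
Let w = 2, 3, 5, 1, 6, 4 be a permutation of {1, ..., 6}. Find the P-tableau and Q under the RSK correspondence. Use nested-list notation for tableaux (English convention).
P = [[1, 3, 4, 6], [2, 5]], Q = [[1, 2, 3, 5], [4, 6]]

Insert each entry of the permutation into P by Schensted row insertion, recording in Q the position of each new cell.

Insert 2: appended to row 1. P = [[2]].
Insert 3: appended to row 1. P = [[2, 3]].
Insert 5: appended to row 1. P = [[2, 3, 5]].
Insert 1: 1 bumps 2 from row 1; 2 starts row 2. P = [[1, 3, 5], [2]].
Insert 6: appended to row 1. P = [[1, 3, 5, 6], [2]].
Insert 4: 4 bumps 5 from row 1; 5 appends to row 2. P = [[1, 3, 4, 6], [2, 5]].

So P = [[1, 3, 4, 6], [2, 5]], Q = [[1, 2, 3, 5], [4, 6]].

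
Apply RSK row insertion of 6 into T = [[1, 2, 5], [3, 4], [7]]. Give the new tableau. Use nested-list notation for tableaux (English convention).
6 is larger than every entry of row 1, so it is appended to row 1. The new tableau is [[1, 2, 5, 6], [3, 4], [7]].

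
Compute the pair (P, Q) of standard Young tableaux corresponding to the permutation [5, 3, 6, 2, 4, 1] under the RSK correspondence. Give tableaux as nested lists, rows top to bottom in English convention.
Insert each entry of the permutation into P by Schensted row insertion, recording in Q the position of each new cell.

Insert 5: appended to row 1. P = [[5]].
Insert 3: 3 bumps 5 from row 1; 5 starts row 2. P = [[3], [5]].
Insert 6: appended to row 1. P = [[3, 6], [5]].
Insert 2: 2 bumps 3 from row 1; 3 bumps 5 from row 2; 5 starts row 3. P = [[2, 6], [3], [5]].
Insert 4: 4 bumps 6 from row 1; 6 appends to row 2. P = [[2, 4], [3, 6], [5]].
Insert 1: 1 bumps 2 from row 1; 2 bumps 3 from row 2; 3 bumps 5 from row 3; 5 starts row 4. P = [[1, 4], [2, 6], [3], [5]].

So P = [[1, 4], [2, 6], [3], [5]], Q = [[1, 3], [2, 5], [4], [6]].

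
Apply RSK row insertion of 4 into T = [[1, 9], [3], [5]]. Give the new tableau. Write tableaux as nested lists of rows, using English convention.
In row 1, 4 replaces 9 (the leftmost entry greater than 4); 9 is bumped to row 2. 9 is appended to row 2. The new tableau is [[1, 4], [3, 9], [5]].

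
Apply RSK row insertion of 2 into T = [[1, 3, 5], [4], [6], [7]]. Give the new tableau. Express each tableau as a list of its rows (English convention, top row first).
[[1, 2, 5], [3], [4], [6], [7]]

In row 1, 2 replaces 3 (the leftmost entry greater than 2); 3 is bumped to row 2. In row 2, 3 replaces 4 (the leftmost entry greater than 3); 4 is bumped to row 3. In row 3, 4 replaces 6 (the leftmost entry greater than 4); 6 is bumped to row 4. In row 4, 6 replaces 7 (the leftmost entry greater than 6); 7 is bumped to row 5. 7 starts a new row 5. The new tableau is [[1, 2, 5], [3], [4], [6], [7]].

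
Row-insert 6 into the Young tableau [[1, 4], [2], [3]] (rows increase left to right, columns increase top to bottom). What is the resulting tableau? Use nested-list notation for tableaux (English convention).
[[1, 4, 6], [2], [3]]

6 is larger than every entry of row 1, so it is appended to row 1. The new tableau is [[1, 4, 6], [2], [3]].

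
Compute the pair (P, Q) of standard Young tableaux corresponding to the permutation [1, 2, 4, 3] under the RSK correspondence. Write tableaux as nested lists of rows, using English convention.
P = [[1, 2, 3], [4]], Q = [[1, 2, 3], [4]]

Insert each entry of the permutation into P by Schensted row insertion, recording in Q the position of each new cell.

Insert 1: appended to row 1. P = [[1]], Q = [[1]].
Insert 2: appended to row 1. P = [[1, 2]], Q = [[1, 2]].
Insert 4: appended to row 1. P = [[1, 2, 4]], Q = [[1, 2, 3]].
Insert 3: 3 bumps 4 from row 1; 4 starts row 2. P = [[1, 2, 3], [4]], Q = [[1, 2, 3], [4]].

So P = [[1, 2, 3], [4]], Q = [[1, 2, 3], [4]].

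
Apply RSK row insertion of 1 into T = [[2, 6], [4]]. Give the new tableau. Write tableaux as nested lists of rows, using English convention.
In row 1, 1 replaces 2 (the leftmost entry greater than 1); 2 is bumped to row 2. In row 2, 2 replaces 4 (the leftmost entry greater than 2); 4 is bumped to row 3. 4 starts a new row 3. The new tableau is [[1, 6], [2], [4]].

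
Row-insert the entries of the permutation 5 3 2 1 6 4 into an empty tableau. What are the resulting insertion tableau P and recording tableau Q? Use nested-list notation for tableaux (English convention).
P = [[1, 4], [2, 6], [3], [5]], Q = [[1, 5], [2, 6], [3], [4]]

Insert each entry of the permutation into P by Schensted row insertion, recording in Q the position of each new cell.

Insert 5: appended to row 1. P = [[5]].
Insert 3: 3 bumps 5 from row 1; 5 starts row 2. P = [[3], [5]].
Insert 2: 2 bumps 3 from row 1; 3 bumps 5 from row 2; 5 starts row 3. P = [[2], [3], [5]].
Insert 1: 1 bumps 2 from row 1; 2 bumps 3 from row 2; 3 bumps 5 from row 3; 5 starts row 4. P = [[1], [2], [3], [5]].
Insert 6: appended to row 1. P = [[1, 6], [2], [3], [5]].
Insert 4: 4 bumps 6 from row 1; 6 appends to row 2. P = [[1, 4], [2, 6], [3], [5]].

So P = [[1, 4], [2, 6], [3], [5]], Q = [[1, 5], [2, 6], [3], [4]].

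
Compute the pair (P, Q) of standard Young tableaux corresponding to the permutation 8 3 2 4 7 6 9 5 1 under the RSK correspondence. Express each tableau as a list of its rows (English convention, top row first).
Insert each entry of the permutation into P by Schensted row insertion, recording in Q the position of each new cell.

Insert 8: appended to row 1. P = [[8]].
Insert 3: 3 bumps 8 from row 1; 8 starts row 2. P = [[3], [8]].
Insert 2: 2 bumps 3 from row 1; 3 bumps 8 from row 2; 8 starts row 3. P = [[2], [3], [8]].
Insert 4: appended to row 1. P = [[2, 4], [3], [8]].
Insert 7: appended to row 1. P = [[2, 4, 7], [3], [8]].
Insert 6: 6 bumps 7 from row 1; 7 appends to row 2. P = [[2, 4, 6], [3, 7], [8]].
Insert 9: appended to row 1. P = [[2, 4, 6, 9], [3, 7], [8]].
Insert 5: 5 bumps 6 from row 1; 6 bumps 7 from row 2; 7 bumps 8 from row 3; 8 starts row 4. P = [[2, 4, 5, 9], [3, 6], [7], [8]].
Insert 1: 1 bumps 2 from row 1; 2 bumps 3 from row 2; 3 bumps 7 from row 3; 7 bumps 8 from row 4; 8 starts row 5. P = [[1, 4, 5, 9], [2, 6], [3], [7], [8]].

So P = [[1, 4, 5, 9], [2, 6], [3], [7], [8]], Q = [[1, 4, 5, 7], [2, 6], [3], [8], [9]].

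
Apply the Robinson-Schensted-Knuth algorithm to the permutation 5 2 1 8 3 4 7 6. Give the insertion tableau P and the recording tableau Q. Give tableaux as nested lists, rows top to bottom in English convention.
P = [[1, 3, 4, 6], [2, 7], [5, 8]], Q = [[1, 4, 6, 7], [2, 5], [3, 8]]

Insert each entry of the permutation into P by Schensted row insertion, recording in Q the position of each new cell.

Insert 5: appended to row 1. P = [[5]], Q = [[1]].
Insert 2: 2 bumps 5 from row 1; 5 starts row 2. P = [[2], [5]], Q = [[1], [2]].
Insert 1: 1 bumps 2 from row 1; 2 bumps 5 from row 2; 5 starts row 3. P = [[1], [2], [5]], Q = [[1], [2], [3]].
Insert 8: appended to row 1. P = [[1, 8], [2], [5]], Q = [[1, 4], [2], [3]].
Insert 3: 3 bumps 8 from row 1; 8 appends to row 2. P = [[1, 3], [2, 8], [5]], Q = [[1, 4], [2, 5], [3]].
Insert 4: appended to row 1. P = [[1, 3, 4], [2, 8], [5]], Q = [[1, 4, 6], [2, 5], [3]].
Insert 7: appended to row 1. P = [[1, 3, 4, 7], [2, 8], [5]], Q = [[1, 4, 6, 7], [2, 5], [3]].
Insert 6: 6 bumps 7 from row 1; 7 bumps 8 from row 2; 8 appends to row 3. P = [[1, 3, 4, 6], [2, 7], [5, 8]], Q = [[1, 4, 6, 7], [2, 5], [3, 8]].

So P = [[1, 3, 4, 6], [2, 7], [5, 8]], Q = [[1, 4, 6, 7], [2, 5], [3, 8]].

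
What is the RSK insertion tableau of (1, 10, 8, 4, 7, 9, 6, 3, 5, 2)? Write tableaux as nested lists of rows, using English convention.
P = [[1, 2, 5, 9], [3, 6], [4], [7], [8], [10]]

After inserting 1: P = [[1]].
After inserting 10: P = [[1, 10]].
After inserting 8: P = [[1, 8], [10]].
After inserting 4: P = [[1, 4], [8], [10]].
After inserting 7: P = [[1, 4, 7], [8], [10]].
After inserting 9: P = [[1, 4, 7, 9], [8], [10]].
After inserting 6: P = [[1, 4, 6, 9], [7], [8], [10]].
After inserting 3: P = [[1, 3, 6, 9], [4], [7], [8], [10]].
After inserting 5: P = [[1, 3, 5, 9], [4, 6], [7], [8], [10]].
After inserting 2: P = [[1, 2, 5, 9], [3, 6], [4], [7], [8], [10]].

So P = [[1, 2, 5, 9], [3, 6], [4], [7], [8], [10]].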